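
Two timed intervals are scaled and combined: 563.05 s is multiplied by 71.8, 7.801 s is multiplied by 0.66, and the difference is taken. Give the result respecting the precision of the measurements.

4.04 × 10⁴ s

563.05 × 71.8 = 40426.99 → 4.04 × 10⁴ s (3 s.f., last digit at the 10^2 place).
7.801 × 0.66 = 5.14866 → 5.1 s (2 s.f., last digit at the 10^-1 place).
Difference: 40421.84134 s; keep the coarser place, 10^2.
Result: 4.04 × 10⁴ s.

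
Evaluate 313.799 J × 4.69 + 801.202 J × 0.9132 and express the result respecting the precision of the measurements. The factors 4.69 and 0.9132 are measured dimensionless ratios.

313.799 × 4.69 = 1471.71731 → 1.47 × 10^3 J (3 s.f., last digit at the 10^1 place).
801.202 × 0.9132 = 731.6576664 → 731.7 J (4 s.f., last digit at the 10^-1 place).
Sum: 2203.3749764 J; keep the coarser place, 10^1.
Result: 2.20 × 10^3 J.

2.20 × 10^3 J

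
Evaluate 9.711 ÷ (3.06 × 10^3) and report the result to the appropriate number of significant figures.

0.00317

9.711 ÷ (3.06 × 10^3) = 0.00317352941176…
Multiplication/division keeps the fewest significant figures: 9.711 → 4 s.f., 3.06 × 10^3 → 3 s.f.; limit is 3.
Rounded to 3 significant figures: 0.00317.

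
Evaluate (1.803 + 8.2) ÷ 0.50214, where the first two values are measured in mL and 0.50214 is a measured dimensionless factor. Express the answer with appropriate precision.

1.803 mL + 8.2 mL = 10.003 mL; the sum is limited to 1 decimal place (3 s.f.).
Carrying full precision, 10.003 ÷ 0.50214 = 19.9207392361… mL; 0.50214 has 5 s.f., so the result keeps min(3, 5) = 3 s.f.
Rounded to 3 significant figures: 19.9 mL.

19.9 mL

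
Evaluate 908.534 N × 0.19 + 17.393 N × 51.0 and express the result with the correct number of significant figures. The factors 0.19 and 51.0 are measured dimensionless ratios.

1.06 × 10³ N

908.534 × 0.19 = 172.62146 → 1.7 × 10² N (2 s.f., last digit at the 10^1 place).
17.393 × 51.0 = 887.043 → 887 N (3 s.f., last digit at the 10^0 place).
Sum: 1059.66446 N; keep the coarser place, 10^1.
Result: 1.06 × 10³ N.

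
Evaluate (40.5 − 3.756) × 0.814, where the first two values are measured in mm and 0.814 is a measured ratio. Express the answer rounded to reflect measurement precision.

29.9 mm

40.5 mm − 3.756 mm = 36.744 mm; the difference is limited to 1 decimal place (3 s.f.).
Carrying full precision, 36.744 × 0.814 = 29.909616 mm; 0.814 has 3 s.f., so the result keeps min(3, 3) = 3 s.f.
Rounded to 3 significant figures: 29.9 mm.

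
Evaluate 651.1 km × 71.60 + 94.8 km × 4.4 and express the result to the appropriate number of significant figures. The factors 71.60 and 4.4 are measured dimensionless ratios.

4.704 × 10^4 km

651.1 × 71.60 = 46618.76 → 4.662 × 10^4 km (4 s.f., last digit at the 10^1 place).
94.8 × 4.4 = 417.12 → 4.2 × 10^2 km (2 s.f., last digit at the 10^1 place).
Sum: 47035.88 km; keep the coarser place, 10^1.
Result: 4.704 × 10^4 km.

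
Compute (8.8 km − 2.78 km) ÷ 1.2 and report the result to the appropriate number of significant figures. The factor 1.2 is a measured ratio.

8.8 km − 2.78 km = 6.02 km; the difference is limited to 1 decimal place (2 s.f.).
Carrying full precision, 6.02 ÷ 1.2 = 5.01666666667… km; 1.2 has 2 s.f., so the result keeps min(2, 2) = 2 s.f.
Rounded to 2 significant figures: 5.0 km.

5.0 km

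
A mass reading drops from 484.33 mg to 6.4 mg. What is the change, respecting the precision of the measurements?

484.33 mg − 6.4 mg = 477.93 mg.
Addition/subtraction keeps the fewest decimal places: 484.33 → 2 decimal places, 6.4 → 1 decimal place; limit is 1.
Rounded to 1 decimal place: 4.779 × 10^2 mg.

4.779 × 10^2 mg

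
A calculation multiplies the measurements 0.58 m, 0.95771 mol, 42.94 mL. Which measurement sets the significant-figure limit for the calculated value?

0.58 m → 2 s.f.; 0.95771 mol → 5 s.f.; 42.94 mL → 4 s.f.
The fewest is 2 significant figures, from 0.58 m.

0.58 m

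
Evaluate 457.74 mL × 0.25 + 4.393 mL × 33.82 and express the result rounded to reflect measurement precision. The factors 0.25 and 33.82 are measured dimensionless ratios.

457.74 × 0.25 = 114.435 → 1.1 × 10^2 mL (2 s.f., last digit at the 10^1 place).
4.393 × 33.82 = 148.57126 → 148.6 mL (4 s.f., last digit at the 10^-1 place).
Sum: 263.00626 mL; keep the coarser place, 10^1.
Result: 2.6 × 10^2 mL.

2.6 × 10^2 mL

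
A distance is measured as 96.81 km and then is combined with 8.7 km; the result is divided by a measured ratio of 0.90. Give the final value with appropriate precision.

1.2 × 10² km

96.81 km + 8.7 km = 105.51 km; the sum is limited to 1 decimal place (4 s.f.).
Carrying full precision, 105.51 ÷ 0.90 = 117.233333333… km; 0.90 has 2 s.f., so the result keeps min(4, 2) = 2 s.f.
Rounded to 2 significant figures: 1.2 × 10² km.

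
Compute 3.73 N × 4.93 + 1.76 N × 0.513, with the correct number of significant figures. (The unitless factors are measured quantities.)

19.3 N

3.73 × 4.93 = 18.3889 → 18.4 N (3 s.f., last digit at the 10^-1 place).
1.76 × 0.513 = 0.90288 → 0.903 N (3 s.f., last digit at the 10^-3 place).
Sum: 19.29178 N; keep the coarser place, 10^-1.
Result: 19.3 N.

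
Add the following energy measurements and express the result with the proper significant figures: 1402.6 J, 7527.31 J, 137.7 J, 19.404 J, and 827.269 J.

9914.3 J

1402.6 J + 7527.31 J + 137.7 J + 19.404 J + 827.269 J = 9914.283 J.
Addition/subtraction keeps the fewest decimal places: 1402.6 → 1 decimal place, 7527.31 → 2 decimal places, 137.7 → 1 decimal place, 19.404 → 3 decimal places, 827.269 → 3 decimal places; limit is 1.
Rounded to 1 decimal place: 9914.3 J.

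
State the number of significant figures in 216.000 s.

216.000: trailing zeros after a decimal point are significant.

6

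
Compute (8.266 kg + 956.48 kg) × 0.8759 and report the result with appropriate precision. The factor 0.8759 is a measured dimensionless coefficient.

845.0 kg

8.266 kg + 956.48 kg = 964.746 kg; the sum is limited to 2 decimal places (5 s.f.).
Carrying full precision, 964.746 × 0.8759 = 845.0210214 kg; 0.8759 has 4 s.f., so the result keeps min(5, 4) = 4 s.f.
Rounded to 4 significant figures: 845.0 kg.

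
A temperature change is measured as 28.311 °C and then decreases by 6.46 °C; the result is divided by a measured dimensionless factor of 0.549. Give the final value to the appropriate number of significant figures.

39.8 °C

28.311 °C − 6.46 °C = 21.851 °C; the difference is limited to 2 decimal places (4 s.f.).
Carrying full precision, 21.851 ÷ 0.549 = 39.8014571949… °C; 0.549 has 3 s.f., so the result keeps min(4, 3) = 3 s.f.
Rounded to 3 significant figures: 39.8 °C.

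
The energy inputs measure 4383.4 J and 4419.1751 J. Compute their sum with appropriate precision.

8802.6 J

4383.4 J + 4419.1751 J = 8802.5751 J.
Addition/subtraction keeps the fewest decimal places: 4383.4 → 1 decimal place, 4419.1751 → 4 decimal places; limit is 1.
Rounded to 1 decimal place: 8802.6 J.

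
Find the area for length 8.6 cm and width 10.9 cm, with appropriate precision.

area = 8.6 cm × 10.9 cm = 93.74 cm².
8.6 has 2 significant figures; 10.9 has 3.
Division/multiplication keeps the fewest: 2 significant figures.
Rounded: 94 cm².

94 cm²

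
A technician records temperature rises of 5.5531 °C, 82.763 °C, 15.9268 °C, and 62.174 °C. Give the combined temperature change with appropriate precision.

166.417 °C

5.5531 °C + 82.763 °C + 15.9268 °C + 62.174 °C = 166.4169 °C.
Addition/subtraction keeps the fewest decimal places: 5.5531 → 4 decimal places, 82.763 → 3 decimal places, 15.9268 → 4 decimal places, 62.174 → 3 decimal places; limit is 3.
Rounded to 3 decimal places: 166.417 °C.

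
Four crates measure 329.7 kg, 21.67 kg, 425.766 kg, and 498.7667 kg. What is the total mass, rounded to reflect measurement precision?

1.2759 × 10^3 kg

329.7 kg + 21.67 kg + 425.766 kg + 498.7667 kg = 1275.9027 kg.
Addition/subtraction keeps the fewest decimal places: 329.7 → 1 decimal place, 21.67 → 2 decimal places, 425.766 → 3 decimal places, 498.7667 → 4 decimal places; limit is 1.
Rounded to 1 decimal place: 1.2759 × 10^3 kg.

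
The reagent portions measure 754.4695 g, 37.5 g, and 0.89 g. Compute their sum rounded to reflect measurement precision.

754.4695 g + 37.5 g + 0.89 g = 792.8595 g.
Addition/subtraction keeps the fewest decimal places: 754.4695 → 4 decimal places, 37.5 → 1 decimal place, 0.89 → 2 decimal places; limit is 1.
Rounded to 1 decimal place: 792.9 g.

792.9 g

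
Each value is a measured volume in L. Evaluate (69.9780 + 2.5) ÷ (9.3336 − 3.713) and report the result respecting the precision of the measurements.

12.9

69.9780 + 2.5 = 72.4780, limited to 1 d.p. → 3 s.f.; 9.3336 − 3.713 = 5.6206, limited to 3 d.p. → 4 s.f.
Carrying full precision, 72.4780 ÷ 5.6206 = 12.8950645839…; keep min(3, 4) = 3 s.f.
Rounded to 3 significant figures: 12.9.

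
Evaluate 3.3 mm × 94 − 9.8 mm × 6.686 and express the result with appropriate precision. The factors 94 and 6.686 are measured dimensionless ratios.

3.3 × 94 = 310.2 → 3.1 × 10² mm (2 s.f., last digit at the 10^1 place).
9.8 × 6.686 = 65.5228 → 66 mm (2 s.f., last digit at the 10^0 place).
Difference: 244.6772 mm; keep the coarser place, 10^1.
Result: 2.4 × 10² mm.

2.4 × 10² mm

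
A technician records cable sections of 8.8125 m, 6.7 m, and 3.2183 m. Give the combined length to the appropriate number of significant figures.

18.7 m

8.8125 m + 6.7 m + 3.2183 m = 18.7308 m.
Addition/subtraction keeps the fewest decimal places: 8.8125 → 4 decimal places, 6.7 → 1 decimal place, 3.2183 → 4 decimal places; limit is 1.
Rounded to 1 decimal place: 18.7 m.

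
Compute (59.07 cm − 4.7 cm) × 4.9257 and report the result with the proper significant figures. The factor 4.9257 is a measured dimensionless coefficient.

268 cm

59.07 cm − 4.7 cm = 54.37 cm; the difference is limited to 1 decimal place (3 s.f.).
Carrying full precision, 54.37 × 4.9257 = 267.810309 cm; 4.9257 has 5 s.f., so the result keeps min(3, 5) = 3 s.f.
Rounded to 3 significant figures: 268 cm.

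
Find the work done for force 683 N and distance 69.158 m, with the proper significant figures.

work done = 683 N × 69.158 m = 47234.914 J.
683 has 3 significant figures; 69.158 has 5.
Division/multiplication keeps the fewest: 3 significant figures.
Rounded: 4.72 × 10^4 J.

4.72 × 10^4 J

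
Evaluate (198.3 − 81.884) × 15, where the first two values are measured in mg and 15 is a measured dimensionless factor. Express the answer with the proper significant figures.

198.3 mg − 81.884 mg = 116.416 mg; the difference is limited to 1 decimal place (4 s.f.).
Carrying full precision, 116.416 × 15 = 1746.24 mg; 15 has 2 s.f., so the result keeps min(4, 2) = 2 s.f.
Rounded to 2 significant figures: 1.7 × 10^3 mg.

1.7 × 10^3 mg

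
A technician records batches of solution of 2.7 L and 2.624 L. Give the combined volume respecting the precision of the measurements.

2.7 L + 2.624 L = 5.324 L.
Addition/subtraction keeps the fewest decimal places: 2.7 → 1 decimal place, 2.624 → 3 decimal places; limit is 1.
Rounded to 1 decimal place: 5.3 L.

5.3 L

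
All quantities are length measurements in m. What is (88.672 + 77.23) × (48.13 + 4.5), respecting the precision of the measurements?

88.672 + 77.23 = 165.902, limited to 2 d.p. → 5 s.f.; 48.13 + 4.5 = 52.63, limited to 1 d.p. → 3 s.f.
Carrying full precision, 165.902 × 52.63 = 8731.42226; keep min(5, 3) = 3 s.f.
Rounded to 3 significant figures: 8.73 × 10³ m².

8.73 × 10³ m²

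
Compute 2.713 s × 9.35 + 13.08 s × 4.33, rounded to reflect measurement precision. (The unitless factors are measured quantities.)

82.0 s

2.713 × 9.35 = 25.36655 → 25.4 s (3 s.f., last digit at the 10^-1 place).
13.08 × 4.33 = 56.6364 → 56.6 s (3 s.f., last digit at the 10^-1 place).
Sum: 82.00295 s; keep the coarser place, 10^-1.
Result: 82.0 s.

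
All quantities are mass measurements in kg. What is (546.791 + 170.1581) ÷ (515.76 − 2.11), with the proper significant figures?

546.791 + 170.1581 = 716.9491, limited to 3 d.p. → 6 s.f.; 515.76 − 2.11 = 513.65, limited to 2 d.p. → 5 s.f.
Carrying full precision, 716.9491 ÷ 513.65 = 1.39579304974…; keep min(6, 5) = 5 s.f.
Rounded to 5 significant figures: 1.3958.

1.3958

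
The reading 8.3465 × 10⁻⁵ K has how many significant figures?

8.3465 × 10⁻⁵: in scientific notation every digit of the coefficient is significant.

5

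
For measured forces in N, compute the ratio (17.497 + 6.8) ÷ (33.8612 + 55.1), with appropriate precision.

17.497 + 6.8 = 24.297, limited to 1 d.p. → 3 s.f.; 33.8612 + 55.1 = 88.9612, limited to 1 d.p. → 3 s.f.
Carrying full precision, 24.297 ÷ 88.9612 = 0.273119067638…; keep min(3, 3) = 3 s.f.
Rounded to 3 significant figures: 2.73 × 10⁻¹.

2.73 × 10⁻¹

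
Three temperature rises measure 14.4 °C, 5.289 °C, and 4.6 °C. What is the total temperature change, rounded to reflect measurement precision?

14.4 °C + 5.289 °C + 4.6 °C = 24.289 °C.
Addition/subtraction keeps the fewest decimal places: 14.4 → 1 decimal place, 5.289 → 3 decimal places, 4.6 → 1 decimal place; limit is 1.
Rounded to 1 decimal place: 24.3 °C.

24.3 °C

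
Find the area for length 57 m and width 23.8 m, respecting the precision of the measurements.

1.4 × 10^3 m²

area = 57 m × 23.8 m = 1356.6 m².
57 has 2 significant figures; 23.8 has 3.
Division/multiplication keeps the fewest: 2 significant figures.
Rounded: 1.4 × 10^3 m².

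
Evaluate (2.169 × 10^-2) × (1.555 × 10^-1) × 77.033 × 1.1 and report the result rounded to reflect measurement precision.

(2.169 × 10^-2) × (1.555 × 10^-1) × 77.033 × 1.1 = 0.285798168958…
Multiplication/division keeps the fewest significant figures: 2.169 × 10^-2 → 4 s.f., 1.555 × 10^-1 → 4 s.f., 77.033 → 5 s.f., 1.1 → 2 s.f.; limit is 2.
Rounded to 2 significant figures: 0.29.

0.29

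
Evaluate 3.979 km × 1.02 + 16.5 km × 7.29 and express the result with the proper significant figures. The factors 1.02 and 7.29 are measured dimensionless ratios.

3.979 × 1.02 = 4.05858 → 4.06 km (3 s.f., last digit at the 10^-2 place).
16.5 × 7.29 = 120.285 → 1.20 × 10^2 km (3 s.f., last digit at the 10^0 place).
Sum: 124.34358 km; keep the coarser place, 10^0.
Result: 124 km.

124 km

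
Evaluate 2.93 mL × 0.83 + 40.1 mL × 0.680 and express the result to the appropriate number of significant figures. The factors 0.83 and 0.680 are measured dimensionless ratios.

2.93 × 0.83 = 2.4319 → 2.4 mL (2 s.f., last digit at the 10^-1 place).
40.1 × 0.680 = 27.268 → 27.3 mL (3 s.f., last digit at the 10^-1 place).
Sum: 29.6999 mL; keep the coarser place, 10^-1.
Result: 29.7 mL.

29.7 mL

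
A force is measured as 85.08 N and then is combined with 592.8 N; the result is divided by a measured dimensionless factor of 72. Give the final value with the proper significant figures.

85.08 N + 592.8 N = 677.88 N; the sum is limited to 1 decimal place (4 s.f.).
Carrying full precision, 677.88 ÷ 72 = 9.415 N; 72 has 2 s.f., so the result keeps min(4, 2) = 2 s.f.
Rounded to 2 significant figures: 9.4 N.

9.4 N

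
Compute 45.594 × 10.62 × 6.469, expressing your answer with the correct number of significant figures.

3132

45.594 × 10.62 × 6.469 = 3132.34336332
Multiplication/division keeps the fewest significant figures: 45.594 → 5 s.f., 10.62 → 4 s.f., 6.469 → 4 s.f.; limit is 4.
Rounded to 4 significant figures: 3132.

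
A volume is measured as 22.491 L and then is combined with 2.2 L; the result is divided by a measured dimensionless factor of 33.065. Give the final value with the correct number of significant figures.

22.491 L + 2.2 L = 24.691 L; the sum is limited to 1 decimal place (3 s.f.).
Carrying full precision, 24.691 ÷ 33.065 = 0.746741267201… L; 33.065 has 5 s.f., so the result keeps min(3, 5) = 3 s.f.
Rounded to 3 significant figures: 0.747 L.

0.747 L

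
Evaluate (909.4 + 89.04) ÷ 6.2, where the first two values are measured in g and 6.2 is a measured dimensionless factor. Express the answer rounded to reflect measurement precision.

1.6 × 10² g

909.4 g + 89.04 g = 998.44 g; the sum is limited to 1 decimal place (4 s.f.).
Carrying full precision, 998.44 ÷ 6.2 = 161.038709677… g; 6.2 has 2 s.f., so the result keeps min(4, 2) = 2 s.f.
Rounded to 2 significant figures: 1.6 × 10² g.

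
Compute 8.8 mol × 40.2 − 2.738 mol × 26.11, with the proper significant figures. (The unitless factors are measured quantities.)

8.8 × 40.2 = 353.76 → 3.5 × 10^2 mol (2 s.f., last digit at the 10^1 place).
2.738 × 26.11 = 71.48918 → 71.49 mol (4 s.f., last digit at the 10^-2 place).
Difference: 282.27082 mol; keep the coarser place, 10^1.
Result: 2.8 × 10^2 mol.

2.8 × 10^2 mol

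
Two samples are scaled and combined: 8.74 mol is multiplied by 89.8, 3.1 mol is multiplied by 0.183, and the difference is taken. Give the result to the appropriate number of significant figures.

784 mol

8.74 × 89.8 = 784.852 → 785 mol (3 s.f., last digit at the 10^0 place).
3.1 × 0.183 = 0.5673 → 0.57 mol (2 s.f., last digit at the 10^-2 place).
Difference: 784.2847 mol; keep the coarser place, 10^0.
Result: 784 mol.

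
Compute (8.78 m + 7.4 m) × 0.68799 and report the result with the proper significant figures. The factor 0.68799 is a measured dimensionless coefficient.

8.78 m + 7.4 m = 16.18 m; the sum is limited to 1 decimal place (3 s.f.).
Carrying full precision, 16.18 × 0.68799 = 11.1316782 m; 0.68799 has 5 s.f., so the result keeps min(3, 5) = 3 s.f.
Rounded to 3 significant figures: 11.1 m.

11.1 m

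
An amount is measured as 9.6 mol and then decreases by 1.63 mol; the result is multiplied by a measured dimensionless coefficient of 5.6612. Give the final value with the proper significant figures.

45 mol

9.6 mol − 1.63 mol = 7.97 mol; the difference is limited to 1 decimal place (2 s.f.).
Carrying full precision, 7.97 × 5.6612 = 45.119764 mol; 5.6612 has 5 s.f., so the result keeps min(2, 5) = 2 s.f.
Rounded to 2 significant figures: 45 mol.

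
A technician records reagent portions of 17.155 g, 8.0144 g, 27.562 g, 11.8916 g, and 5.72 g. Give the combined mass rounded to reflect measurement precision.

17.155 g + 8.0144 g + 27.562 g + 11.8916 g + 5.72 g = 70.3430 g.
Addition/subtraction keeps the fewest decimal places: 17.155 → 3 decimal places, 8.0144 → 4 decimal places, 27.562 → 3 decimal places, 11.8916 → 4 decimal places, 5.72 → 2 decimal places; limit is 2.
Rounded to 2 decimal places: 70.34 g.

70.34 g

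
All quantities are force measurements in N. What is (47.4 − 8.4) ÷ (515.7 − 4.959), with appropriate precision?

7.64 × 10⁻²

47.4 − 8.4 = 39.0, limited to 1 d.p. → 3 s.f.; 515.7 − 4.959 = 510.741, limited to 1 d.p. → 4 s.f.
Carrying full precision, 39.0 ÷ 510.741 = 0.076359642167…; keep min(3, 4) = 3 s.f.
Rounded to 3 significant figures: 7.64 × 10⁻².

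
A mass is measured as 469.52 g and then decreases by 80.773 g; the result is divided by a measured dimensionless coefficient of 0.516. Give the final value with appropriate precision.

753 g

469.52 g − 80.773 g = 388.747 g; the difference is limited to 2 decimal places (5 s.f.).
Carrying full precision, 388.747 ÷ 0.516 = 753.385658915… g; 0.516 has 3 s.f., so the result keeps min(5, 3) = 3 s.f.
Rounded to 3 significant figures: 753 g.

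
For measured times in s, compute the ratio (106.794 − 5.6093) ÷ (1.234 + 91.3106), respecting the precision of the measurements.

1.0934

106.794 − 5.6093 = 101.1847, limited to 3 d.p. → 6 s.f.; 1.234 + 91.3106 = 92.5446, limited to 3 d.p. → 5 s.f.
Carrying full precision, 101.1847 ÷ 92.5446 = 1.09336147112…; keep min(6, 5) = 5 s.f.
Rounded to 5 significant figures: 1.0934.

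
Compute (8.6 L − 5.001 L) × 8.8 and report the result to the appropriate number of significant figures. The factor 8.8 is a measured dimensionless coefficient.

32 L

8.6 L − 5.001 L = 3.599 L; the difference is limited to 1 decimal place (2 s.f.).
Carrying full precision, 3.599 × 8.8 = 31.6712 L; 8.8 has 2 s.f., so the result keeps min(2, 2) = 2 s.f.
Rounded to 2 significant figures: 32 L.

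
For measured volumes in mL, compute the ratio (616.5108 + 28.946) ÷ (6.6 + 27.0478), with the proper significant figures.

19.2

616.5108 + 28.946 = 645.4568, limited to 3 d.p. → 6 s.f.; 6.6 + 27.0478 = 33.6478, limited to 1 d.p. → 3 s.f.
Carrying full precision, 645.4568 ÷ 33.6478 = 19.1827340866…; keep min(6, 3) = 3 s.f.
Rounded to 3 significant figures: 19.2.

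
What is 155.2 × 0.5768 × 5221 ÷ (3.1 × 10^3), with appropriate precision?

155.2 × 0.5768 × 5221 ÷ (3.1 × 10^3) = 150.767928568…
Multiplication/division keeps the fewest significant figures: 155.2 → 4 s.f., 0.5768 → 4 s.f., 5221 → 4 s.f., 3.1 × 10^3 → 2 s.f.; limit is 2.
Rounded to 2 significant figures: 1.5 × 10^2.

1.5 × 10^2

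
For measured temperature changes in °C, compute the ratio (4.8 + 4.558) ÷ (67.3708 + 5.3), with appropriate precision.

0.13

4.8 + 4.558 = 9.358, limited to 1 d.p. → 2 s.f.; 67.3708 + 5.3 = 72.6708, limited to 1 d.p. → 3 s.f.
Carrying full precision, 9.358 ÷ 72.6708 = 0.12877249184…; keep min(2, 3) = 2 s.f.
Rounded to 2 significant figures: 0.13.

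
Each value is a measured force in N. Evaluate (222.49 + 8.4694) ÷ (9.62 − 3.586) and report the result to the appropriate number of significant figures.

222.49 + 8.4694 = 230.9594, limited to 2 d.p. → 5 s.f.; 9.62 − 3.586 = 6.034, limited to 2 d.p. → 3 s.f.
Carrying full precision, 230.9594 ÷ 6.034 = 38.2763341067…; keep min(5, 3) = 3 s.f.
Rounded to 3 significant figures: 38.3.

38.3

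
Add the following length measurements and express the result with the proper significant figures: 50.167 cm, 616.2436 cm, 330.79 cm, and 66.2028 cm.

1063.40 cm

50.167 cm + 616.2436 cm + 330.79 cm + 66.2028 cm = 1063.4034 cm.
Addition/subtraction keeps the fewest decimal places: 50.167 → 3 decimal places, 616.2436 → 4 decimal places, 330.79 → 2 decimal places, 66.2028 → 4 decimal places; limit is 2.
Rounded to 2 decimal places: 1063.40 cm.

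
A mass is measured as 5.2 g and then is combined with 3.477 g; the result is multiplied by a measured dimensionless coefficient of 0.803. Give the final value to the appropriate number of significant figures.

5.2 g + 3.477 g = 8.677 g; the sum is limited to 1 decimal place (2 s.f.).
Carrying full precision, 8.677 × 0.803 = 6.967631 g; 0.803 has 3 s.f., so the result keeps min(2, 3) = 2 s.f.
Rounded to 2 significant figures: 7.0 g.

7.0 g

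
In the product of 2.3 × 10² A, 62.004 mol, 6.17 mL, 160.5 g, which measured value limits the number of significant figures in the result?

2.3 × 10² A

2.3 × 10² A → 2 s.f.; 62.004 mol → 5 s.f.; 6.17 mL → 3 s.f.; 160.5 g → 4 s.f.
The fewest is 2 significant figures, from 2.3 × 10² A.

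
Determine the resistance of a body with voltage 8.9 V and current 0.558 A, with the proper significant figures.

16 Ω

resistance = 8.9 V ÷ 0.558 A = 15.9498207885… Ω.
8.9 has 2 significant figures; 0.558 has 3.
Division/multiplication keeps the fewest: 2 significant figures.
Rounded: 16 Ω.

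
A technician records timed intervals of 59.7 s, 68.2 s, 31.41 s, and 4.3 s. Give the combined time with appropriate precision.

59.7 s + 68.2 s + 31.41 s + 4.3 s = 163.61 s.
Addition/subtraction keeps the fewest decimal places: 59.7 → 1 decimal place, 68.2 → 1 decimal place, 31.41 → 2 decimal places, 4.3 → 1 decimal place; limit is 1.
Rounded to 1 decimal place: 163.6 s.

163.6 s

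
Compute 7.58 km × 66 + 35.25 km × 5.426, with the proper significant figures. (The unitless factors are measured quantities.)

6.9 × 10² km

7.58 × 66 = 500.28 → 5.0 × 10² km (2 s.f., last digit at the 10^1 place).
35.25 × 5.426 = 191.2665 → 191.3 km (4 s.f., last digit at the 10^-1 place).
Sum: 691.5465 km; keep the coarser place, 10^1.
Result: 6.9 × 10² km.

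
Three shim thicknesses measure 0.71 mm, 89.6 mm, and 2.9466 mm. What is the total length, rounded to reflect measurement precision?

93.3 mm

0.71 mm + 89.6 mm + 2.9466 mm = 93.2566 mm.
Addition/subtraction keeps the fewest decimal places: 0.71 → 2 decimal places, 89.6 → 1 decimal place, 2.9466 → 4 decimal places; limit is 1.
Rounded to 1 decimal place: 93.3 mm.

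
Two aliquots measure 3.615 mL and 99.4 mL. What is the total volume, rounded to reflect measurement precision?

103.0 mL

3.615 mL + 99.4 mL = 103.015 mL.
Addition/subtraction keeps the fewest decimal places: 3.615 → 3 decimal places, 99.4 → 1 decimal place; limit is 1.
Rounded to 1 decimal place: 103.0 mL.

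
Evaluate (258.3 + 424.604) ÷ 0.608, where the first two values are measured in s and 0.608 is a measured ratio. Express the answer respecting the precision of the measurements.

1.12 × 10^3 s

258.3 s + 424.604 s = 682.904 s; the sum is limited to 1 decimal place (4 s.f.).
Carrying full precision, 682.904 ÷ 0.608 = 1123.19736842… s; 0.608 has 3 s.f., so the result keeps min(4, 3) = 3 s.f.
Rounded to 3 significant figures: 1.12 × 10^3 s.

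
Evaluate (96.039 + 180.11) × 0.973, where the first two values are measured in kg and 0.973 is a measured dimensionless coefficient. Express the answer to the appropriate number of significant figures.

269 kg

96.039 kg + 180.11 kg = 276.149 kg; the sum is limited to 2 decimal places (5 s.f.).
Carrying full precision, 276.149 × 0.973 = 268.692977 kg; 0.973 has 3 s.f., so the result keeps min(5, 3) = 3 s.f.
Rounded to 3 significant figures: 269 kg.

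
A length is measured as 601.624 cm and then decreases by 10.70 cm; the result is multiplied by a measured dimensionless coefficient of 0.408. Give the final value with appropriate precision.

241 cm

601.624 cm − 10.70 cm = 590.924 cm; the difference is limited to 2 decimal places (5 s.f.).
Carrying full precision, 590.924 × 0.408 = 241.096992 cm; 0.408 has 3 s.f., so the result keeps min(5, 3) = 3 s.f.
Rounded to 3 significant figures: 241 cm.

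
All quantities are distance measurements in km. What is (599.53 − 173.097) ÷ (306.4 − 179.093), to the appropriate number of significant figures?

3.350

599.53 − 173.097 = 426.433, limited to 2 d.p. → 5 s.f.; 306.4 − 179.093 = 127.307, limited to 1 d.p. → 4 s.f.
Carrying full precision, 426.433 ÷ 127.307 = 3.349642989…; keep min(5, 4) = 4 s.f.
Rounded to 4 significant figures: 3.350.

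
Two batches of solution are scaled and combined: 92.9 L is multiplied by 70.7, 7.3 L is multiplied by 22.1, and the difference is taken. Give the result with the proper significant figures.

6.41 × 10³ L

92.9 × 70.7 = 6568.03 → 6.57 × 10³ L (3 s.f., last digit at the 10^1 place).
7.3 × 22.1 = 161.33 → 1.6 × 10² L (2 s.f., last digit at the 10^1 place).
Difference: 6406.7 L; keep the coarser place, 10^1.
Result: 6.41 × 10³ L.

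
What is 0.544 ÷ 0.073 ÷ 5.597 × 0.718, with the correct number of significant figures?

0.544 ÷ 0.073 ÷ 5.597 × 0.718 = 0.955972010446…
Multiplication/division keeps the fewest significant figures: 0.544 → 3 s.f., 0.073 → 2 s.f., 5.597 → 4 s.f., 0.718 → 3 s.f.; limit is 2.
Rounded to 2 significant figures: 0.96.

0.96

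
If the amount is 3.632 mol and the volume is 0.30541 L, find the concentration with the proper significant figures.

concentration = 3.632 mol ÷ 0.30541 L = 11.8922104712… mol/L.
3.632 has 4 significant figures; 0.30541 has 5.
Division/multiplication keeps the fewest: 4 significant figures.
Rounded: 11.89 mol/L.

11.89 mol/L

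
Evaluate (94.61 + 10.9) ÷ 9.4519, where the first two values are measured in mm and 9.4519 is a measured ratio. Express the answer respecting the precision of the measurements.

94.61 mm + 10.9 mm = 105.51 mm; the sum is limited to 1 decimal place (4 s.f.).
Carrying full precision, 105.51 ÷ 9.4519 = 11.1628349856… mm; 9.4519 has 5 s.f., so the result keeps min(4, 5) = 4 s.f.
Rounded to 4 significant figures: 11.16 mm.

11.16 mm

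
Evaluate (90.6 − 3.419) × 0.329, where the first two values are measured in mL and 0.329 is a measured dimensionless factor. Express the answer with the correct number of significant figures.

28.7 mL

90.6 mL − 3.419 mL = 87.181 mL; the difference is limited to 1 decimal place (3 s.f.).
Carrying full precision, 87.181 × 0.329 = 28.682549 mL; 0.329 has 3 s.f., so the result keeps min(3, 3) = 3 s.f.
Rounded to 3 significant figures: 28.7 mL.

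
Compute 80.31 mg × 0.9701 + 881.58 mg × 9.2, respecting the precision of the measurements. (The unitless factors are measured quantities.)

8.2 × 10^3 mg

80.31 × 0.9701 = 77.908731 → 77.91 mg (4 s.f., last digit at the 10^-2 place).
881.58 × 9.2 = 8110.536 → 8.1 × 10^3 mg (2 s.f., last digit at the 10^2 place).
Sum: 8188.444731 mg; keep the coarser place, 10^2.
Result: 8.2 × 10^3 mg.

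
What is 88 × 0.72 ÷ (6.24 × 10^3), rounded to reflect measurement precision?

1.0 × 10^-2

88 × 0.72 ÷ (6.24 × 10^3) = 0.0101538461538…
Multiplication/division keeps the fewest significant figures: 88 → 2 s.f., 0.72 → 2 s.f., 6.24 × 10^3 → 3 s.f.; limit is 2.
Rounded to 2 significant figures: 1.0 × 10^-2.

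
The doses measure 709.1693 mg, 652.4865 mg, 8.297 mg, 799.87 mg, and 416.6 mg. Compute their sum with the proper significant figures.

709.1693 mg + 652.4865 mg + 8.297 mg + 799.87 mg + 416.6 mg = 2586.4228 mg.
Addition/subtraction keeps the fewest decimal places: 709.1693 → 4 decimal places, 652.4865 → 4 decimal places, 8.297 → 3 decimal places, 799.87 → 2 decimal places, 416.6 → 1 decimal place; limit is 1.
Rounded to 1 decimal place: 2586.4 mg.

2586.4 mg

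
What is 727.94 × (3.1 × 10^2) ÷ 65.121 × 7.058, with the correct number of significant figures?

727.94 × (3.1 × 10^2) ÷ 65.121 × 7.058 = 24457.8271402…
Multiplication/division keeps the fewest significant figures: 727.94 → 5 s.f., 3.1 × 10^2 → 2 s.f., 65.121 → 5 s.f., 7.058 → 4 s.f.; limit is 2.
Rounded to 2 significant figures: 2.4 × 10^4.

2.4 × 10^4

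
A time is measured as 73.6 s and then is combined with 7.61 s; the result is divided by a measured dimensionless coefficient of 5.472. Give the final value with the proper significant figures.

73.6 s + 7.61 s = 81.21 s; the sum is limited to 1 decimal place (3 s.f.).
Carrying full precision, 81.21 ÷ 5.472 = 14.8410087719… s; 5.472 has 4 s.f., so the result keeps min(3, 4) = 3 s.f.
Rounded to 3 significant figures: 14.8 s.

14.8 s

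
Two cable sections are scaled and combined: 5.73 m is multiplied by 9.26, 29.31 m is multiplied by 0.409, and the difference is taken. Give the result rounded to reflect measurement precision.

41.1 m

5.73 × 9.26 = 53.0598 → 53.1 m (3 s.f., last digit at the 10^-1 place).
29.31 × 0.409 = 11.98779 → 12.0 m (3 s.f., last digit at the 10^-1 place).
Difference: 41.07201 m; keep the coarser place, 10^-1.
Result: 41.1 m.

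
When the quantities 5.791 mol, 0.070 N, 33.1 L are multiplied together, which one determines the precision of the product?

0.070 N

5.791 mol → 4 s.f.; 0.070 N → 2 s.f.; 33.1 L → 3 s.f.
The fewest is 2 significant figures, from 0.070 N.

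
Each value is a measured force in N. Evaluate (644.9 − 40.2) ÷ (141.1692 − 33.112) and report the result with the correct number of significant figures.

644.9 − 40.2 = 604.7, limited to 1 d.p. → 4 s.f.; 141.1692 − 33.112 = 108.0572, limited to 3 d.p. → 6 s.f.
Carrying full precision, 604.7 ÷ 108.0572 = 5.5961102083…; keep min(4, 6) = 4 s.f.
Rounded to 4 significant figures: 5.596.

5.596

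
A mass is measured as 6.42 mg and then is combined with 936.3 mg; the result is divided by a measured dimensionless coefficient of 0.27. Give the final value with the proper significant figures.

3.5 × 10³ mg

6.42 mg + 936.3 mg = 942.72 mg; the sum is limited to 1 decimal place (4 s.f.).
Carrying full precision, 942.72 ÷ 0.27 = 3491.55555556… mg; 0.27 has 2 s.f., so the result keeps min(4, 2) = 2 s.f.
Rounded to 2 significant figures: 3.5 × 10³ mg.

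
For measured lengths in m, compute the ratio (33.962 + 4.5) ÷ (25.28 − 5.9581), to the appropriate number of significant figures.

33.962 + 4.5 = 38.462, limited to 1 d.p. → 3 s.f.; 25.28 − 5.9581 = 19.3219, limited to 2 d.p. → 4 s.f.
Carrying full precision, 38.462 ÷ 19.3219 = 1.99059098743…; keep min(3, 4) = 3 s.f.
Rounded to 3 significant figures: 1.99.

1.99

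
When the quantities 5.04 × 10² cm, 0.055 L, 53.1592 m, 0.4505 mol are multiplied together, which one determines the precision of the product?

0.055 L

5.04 × 10² cm → 3 s.f.; 0.055 L → 2 s.f.; 53.1592 m → 6 s.f.; 0.4505 mol → 4 s.f.
The fewest is 2 significant figures, from 0.055 L.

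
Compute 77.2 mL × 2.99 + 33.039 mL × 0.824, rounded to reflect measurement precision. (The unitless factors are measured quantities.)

258 mL

77.2 × 2.99 = 230.828 → 231 mL (3 s.f., last digit at the 10^0 place).
33.039 × 0.824 = 27.224136 → 27.2 mL (3 s.f., last digit at the 10^-1 place).
Sum: 258.052136 mL; keep the coarser place, 10^0.
Result: 258 mL.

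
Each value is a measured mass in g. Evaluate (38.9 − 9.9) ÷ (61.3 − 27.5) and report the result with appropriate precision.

0.858

38.9 − 9.9 = 29.0, limited to 1 d.p. → 3 s.f.; 61.3 − 27.5 = 33.8, limited to 1 d.p. → 3 s.f.
Carrying full precision, 29.0 ÷ 33.8 = 0.85798816568…; keep min(3, 3) = 3 s.f.
Rounded to 3 significant figures: 0.858.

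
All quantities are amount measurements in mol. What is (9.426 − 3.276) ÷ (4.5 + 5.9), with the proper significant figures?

9.426 − 3.276 = 6.150, limited to 3 d.p. → 4 s.f.; 4.5 + 5.9 = 10.4, limited to 1 d.p. → 3 s.f.
Carrying full precision, 6.150 ÷ 10.4 = 0.591346153846…; keep min(4, 3) = 3 s.f.
Rounded to 3 significant figures: 0.591.

0.591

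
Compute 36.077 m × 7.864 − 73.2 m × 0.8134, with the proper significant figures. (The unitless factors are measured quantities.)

224.2 m

36.077 × 7.864 = 283.709528 → 283.7 m (4 s.f., last digit at the 10^-1 place).
73.2 × 0.8134 = 59.54088 → 59.5 m (3 s.f., last digit at the 10^-1 place).
Difference: 224.168648 m; keep the coarser place, 10^-1.
Result: 224.2 m.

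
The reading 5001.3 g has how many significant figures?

5001.3: zeros between nonzero digits are significant.

5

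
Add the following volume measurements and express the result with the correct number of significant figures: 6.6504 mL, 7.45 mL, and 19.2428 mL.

6.6504 mL + 7.45 mL + 19.2428 mL = 33.3432 mL.
Addition/subtraction keeps the fewest decimal places: 6.6504 → 4 decimal places, 7.45 → 2 decimal places, 19.2428 → 4 decimal places; limit is 2.
Rounded to 2 decimal places: 33.34 mL.

33.34 mL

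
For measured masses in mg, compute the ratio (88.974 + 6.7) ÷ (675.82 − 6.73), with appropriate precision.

88.974 + 6.7 = 95.674, limited to 1 d.p. → 3 s.f.; 675.82 − 6.73 = 669.09, limited to 2 d.p. → 5 s.f.
Carrying full precision, 95.674 ÷ 669.09 = 0.14299122689…; keep min(3, 5) = 3 s.f.
Rounded to 3 significant figures: 0.143.

0.143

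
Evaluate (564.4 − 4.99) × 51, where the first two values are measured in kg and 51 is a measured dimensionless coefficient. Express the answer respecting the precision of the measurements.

564.4 kg − 4.99 kg = 559.41 kg; the difference is limited to 1 decimal place (4 s.f.).
Carrying full precision, 559.41 × 51 = 28529.91 kg; 51 has 2 s.f., so the result keeps min(4, 2) = 2 s.f.
Rounded to 2 significant figures: 2.9 × 10^4 kg.

2.9 × 10^4 kg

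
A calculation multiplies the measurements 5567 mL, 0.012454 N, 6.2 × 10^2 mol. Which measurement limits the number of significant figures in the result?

5567 mL → 4 s.f.; 0.012454 N → 5 s.f.; 6.2 × 10^2 mol → 2 s.f.
The fewest is 2 significant figures, from 6.2 × 10^2 mol.

6.2 × 10^2 mol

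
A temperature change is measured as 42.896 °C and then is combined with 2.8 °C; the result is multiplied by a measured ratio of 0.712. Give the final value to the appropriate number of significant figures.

42.896 °C + 2.8 °C = 45.696 °C; the sum is limited to 1 decimal place (3 s.f.).
Carrying full precision, 45.696 × 0.712 = 32.535552 °C; 0.712 has 3 s.f., so the result keeps min(3, 3) = 3 s.f.
Rounded to 3 significant figures: 32.5 °C.

32.5 °C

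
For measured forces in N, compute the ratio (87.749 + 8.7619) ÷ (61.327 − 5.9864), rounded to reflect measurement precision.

87.749 + 8.7619 = 96.5109, limited to 3 d.p. → 5 s.f.; 61.327 − 5.9864 = 55.3406, limited to 3 d.p. → 5 s.f.
Carrying full precision, 96.5109 ÷ 55.3406 = 1.74394386761…; keep min(5, 5) = 5 s.f.
Rounded to 5 significant figures: 1.7439.

1.7439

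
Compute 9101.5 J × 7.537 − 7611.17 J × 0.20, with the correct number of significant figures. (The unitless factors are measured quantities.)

9101.5 × 7.537 = 68598.0055 → 6.860 × 10⁴ J (4 s.f., last digit at the 10^1 place).
7611.17 × 0.20 = 1522.234 → 1.5 × 10³ J (2 s.f., last digit at the 10^2 place).
Difference: 67075.7715 J; keep the coarser place, 10^2.
Result: 6.71 × 10⁴ J.

6.71 × 10⁴ J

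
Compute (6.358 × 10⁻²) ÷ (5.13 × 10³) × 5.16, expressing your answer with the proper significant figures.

6.40 × 10⁻⁵

(6.358 × 10⁻²) ÷ (5.13 × 10³) × 5.16 = 0.0000639518128655…
Multiplication/division keeps the fewest significant figures: 6.358 × 10⁻² → 4 s.f., 5.13 × 10³ → 3 s.f., 5.16 → 3 s.f.; limit is 3.
Rounded to 3 significant figures: 6.40 × 10⁻⁵.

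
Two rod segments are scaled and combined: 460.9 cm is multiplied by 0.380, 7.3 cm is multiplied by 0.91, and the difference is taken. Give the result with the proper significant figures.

460.9 × 0.380 = 175.142 → 175 cm (3 s.f., last digit at the 10^0 place).
7.3 × 0.91 = 6.643 → 6.6 cm (2 s.f., last digit at the 10^-1 place).
Difference: 168.499 cm; keep the coarser place, 10^0.
Result: 168 cm.

168 cm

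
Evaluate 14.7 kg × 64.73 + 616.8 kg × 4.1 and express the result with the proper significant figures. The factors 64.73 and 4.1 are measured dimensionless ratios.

3.5 × 10^3 kg

14.7 × 64.73 = 951.531 → 952 kg (3 s.f., last digit at the 10^0 place).
616.8 × 4.1 = 2528.88 → 2.5 × 10^3 kg (2 s.f., last digit at the 10^2 place).
Sum: 3480.411 kg; keep the coarser place, 10^2.
Result: 3.5 × 10^3 kg.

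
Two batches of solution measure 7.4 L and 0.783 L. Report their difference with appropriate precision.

6.6 L

7.4 L − 0.783 L = 6.617 L.
Addition/subtraction keeps the fewest decimal places: 7.4 → 1 decimal place, 0.783 → 3 decimal places; limit is 1.
Rounded to 1 decimal place: 6.6 L.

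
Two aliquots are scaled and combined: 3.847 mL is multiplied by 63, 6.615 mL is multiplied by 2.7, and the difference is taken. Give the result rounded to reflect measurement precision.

3.847 × 63 = 242.361 → 2.4 × 10² mL (2 s.f., last digit at the 10^1 place).
6.615 × 2.7 = 17.8605 → 18 mL (2 s.f., last digit at the 10^0 place).
Difference: 224.5005 mL; keep the coarser place, 10^1.
Result: 2.2 × 10² mL.

2.2 × 10² mL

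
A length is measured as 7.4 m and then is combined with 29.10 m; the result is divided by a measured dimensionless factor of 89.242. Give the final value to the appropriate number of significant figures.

0.409 m

7.4 m + 29.10 m = 36.50 m; the sum is limited to 1 decimal place (3 s.f.).
Carrying full precision, 36.50 ÷ 89.242 = 0.409000246521… m; 89.242 has 5 s.f., so the result keeps min(3, 5) = 3 s.f.
Rounded to 3 significant figures: 0.409 m.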